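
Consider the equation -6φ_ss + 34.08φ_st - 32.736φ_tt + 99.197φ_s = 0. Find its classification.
Hyperbolic. (A = -6, B = 34.08, C = -32.736 gives B² - 4AC = 375.7824.)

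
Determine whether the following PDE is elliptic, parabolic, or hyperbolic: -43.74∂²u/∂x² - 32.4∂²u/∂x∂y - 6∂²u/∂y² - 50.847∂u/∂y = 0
Coefficients: A = -43.74, B = -32.4, C = -6. B² - 4AC = 0, which is zero, so the equation is parabolic.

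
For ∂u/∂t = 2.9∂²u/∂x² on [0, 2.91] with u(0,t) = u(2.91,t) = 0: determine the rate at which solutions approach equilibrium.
Eigenvalues: λₙ = 2.9n²π²/2.91².
First three modes:
  n=1: λ₁ = 2.9π²/2.91² ≈ 3.38
  n=2: λ₂ = 11.6π²/2.91² ≈ 13.52 (4× faster decay)
  n=3: λ₃ = 26.1π²/2.91² ≈ 30.42 (9× faster decay)
As t → ∞, higher modes decay exponentially faster. The n=1 mode dominates: u ~ c₁ sin(πx/2.91) e^{-λ₁t}.
Decay rate: λ₁ = 2.9π²/2.91² ≈ 3.38.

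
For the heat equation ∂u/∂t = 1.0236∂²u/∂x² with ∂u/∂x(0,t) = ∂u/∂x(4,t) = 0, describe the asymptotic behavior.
u → constant (steady state). Heat is conserved (no flux at boundaries); solution approaches the spatial average.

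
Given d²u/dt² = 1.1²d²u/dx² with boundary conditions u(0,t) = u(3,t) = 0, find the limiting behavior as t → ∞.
u oscillates (no decay). Energy is conserved; the solution oscillates indefinitely as standing waves.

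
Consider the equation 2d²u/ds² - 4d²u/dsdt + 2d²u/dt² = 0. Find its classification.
Parabolic. (A = 2, B = -4, C = 2 gives B² - 4AC = 0.)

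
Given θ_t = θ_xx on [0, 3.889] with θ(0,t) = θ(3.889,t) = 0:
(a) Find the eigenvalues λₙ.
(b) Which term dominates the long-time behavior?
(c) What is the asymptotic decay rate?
Eigenvalues: λₙ = n²π²/3.889².
First three modes:
  n=1: λ₁ = π²/3.889² ≈ 0.653
  n=2: λ₂ = 4π²/3.889² ≈ 2.61 (4× faster decay)
  n=3: λ₃ = 9π²/3.889² ≈ 5.873 (9× faster decay)
As t → ∞, higher modes decay exponentially faster. The n=1 mode dominates: θ ~ c₁ sin(πx/3.889) e^{-λ₁t}.
Decay rate: λ₁ = π²/3.889² ≈ 0.653.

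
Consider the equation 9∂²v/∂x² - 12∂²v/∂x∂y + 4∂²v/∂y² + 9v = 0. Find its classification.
Parabolic. (A = 9, B = -12, C = 4 gives B² - 4AC = 0.)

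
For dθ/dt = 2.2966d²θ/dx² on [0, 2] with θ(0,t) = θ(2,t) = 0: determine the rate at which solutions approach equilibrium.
Eigenvalues: λₙ = 2.2966n²π²/2².
First three modes:
  n=1: λ₁ = 2.2966π²/2² ≈ 5.667
  n=2: λ₂ = 9.1864π²/2² ≈ 22.667 (4× faster decay)
  n=3: λ₃ = 20.6694π²/2² ≈ 51 (9× faster decay)
As t → ∞, higher modes decay exponentially faster. The n=1 mode dominates: θ ~ c₁ sin(πx/2) e^{-λ₁t}.
Decay rate: λ₁ = 2.2966π²/2² ≈ 5.667.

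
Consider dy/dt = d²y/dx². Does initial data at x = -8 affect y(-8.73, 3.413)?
Yes, for any finite x. The heat equation has infinite propagation speed, so all initial data affects all points at any t > 0.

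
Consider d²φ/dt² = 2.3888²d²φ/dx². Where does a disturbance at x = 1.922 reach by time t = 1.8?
Domain of influence: [-2.37784, 6.22184]. Data at x = 1.922 spreads outward at speed 2.3888.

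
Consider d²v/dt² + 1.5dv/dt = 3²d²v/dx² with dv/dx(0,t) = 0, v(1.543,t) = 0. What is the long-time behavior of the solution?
As t → ∞, v → 0. Damping (γ=1.5) dissipates energy; oscillations decay exponentially.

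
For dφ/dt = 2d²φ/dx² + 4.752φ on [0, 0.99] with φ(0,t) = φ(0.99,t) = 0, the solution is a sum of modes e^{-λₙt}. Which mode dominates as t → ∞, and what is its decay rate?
Eigenvalues: λₙ = 2n²π²/0.99² - 4.752.
First three modes:
  n=1: λ₁ = 2π²/0.99² - 4.752 ≈ 15.388
  n=2: λ₂ = 8π²/0.99² - 4.752 ≈ 75.808
  n=3: λ₃ = 18π²/0.99² - 4.752 ≈ 176.508
Since 2π²/0.99² ≈ 20.14 > 4.752, all λₙ > 0.
The n=1 mode decays slowest → dominates as t → ∞.
Asymptotic: φ ~ c₁ sin(πx/0.99) e^{-λ₁t} with decay rate λ₁ ≈ 15.388.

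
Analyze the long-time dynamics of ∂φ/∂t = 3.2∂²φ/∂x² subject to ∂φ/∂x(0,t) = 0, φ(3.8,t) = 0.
Long-time behavior: φ → 0. Heat escapes through the Dirichlet boundary.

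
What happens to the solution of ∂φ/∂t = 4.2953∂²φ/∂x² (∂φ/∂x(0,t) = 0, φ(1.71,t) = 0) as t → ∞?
φ → 0. Heat escapes through the Dirichlet boundary.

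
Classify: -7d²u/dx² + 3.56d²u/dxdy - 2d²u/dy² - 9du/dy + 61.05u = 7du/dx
Rewriting in standard form: -7d²u/dx² + 3.56d²u/dxdy - 2d²u/dy² - 7du/dx - 9du/dy + 61.05u = 0. Elliptic (discriminant = -43.3264).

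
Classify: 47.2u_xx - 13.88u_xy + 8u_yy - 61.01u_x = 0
Elliptic (discriminant = -1317.7456).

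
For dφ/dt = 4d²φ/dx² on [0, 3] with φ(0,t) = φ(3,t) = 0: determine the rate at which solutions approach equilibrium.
Eigenvalues: λₙ = 4n²π²/3².
First three modes:
  n=1: λ₁ = 4π²/3² ≈ 4.386
  n=2: λ₂ = 16π²/3² ≈ 17.546 (4× faster decay)
  n=3: λ₃ = 36π²/3² ≈ 39.478 (9× faster decay)
As t → ∞, higher modes decay exponentially faster. The n=1 mode dominates: φ ~ c₁ sin(πx/3) e^{-λ₁t}.
Decay rate: λ₁ = 4π²/3² ≈ 4.386.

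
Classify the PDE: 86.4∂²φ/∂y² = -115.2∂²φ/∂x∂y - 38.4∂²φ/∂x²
Rewriting in standard form: 38.4∂²φ/∂x² + 115.2∂²φ/∂x∂y + 86.4∂²φ/∂y² = 0. A = 38.4, B = 115.2, C = 86.4. Discriminant B² - 4AC = 0. Since 0 = 0, parabolic.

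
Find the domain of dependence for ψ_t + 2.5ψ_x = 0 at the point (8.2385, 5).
A single point: x = -4.2615. The characteristic through (8.2385, 5) is x - 2.5t = const, so x = 8.2385 - 2.5·5 = -4.2615.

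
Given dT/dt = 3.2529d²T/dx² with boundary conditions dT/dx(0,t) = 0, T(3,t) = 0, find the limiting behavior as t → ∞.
T → 0. Heat escapes through the Dirichlet boundary.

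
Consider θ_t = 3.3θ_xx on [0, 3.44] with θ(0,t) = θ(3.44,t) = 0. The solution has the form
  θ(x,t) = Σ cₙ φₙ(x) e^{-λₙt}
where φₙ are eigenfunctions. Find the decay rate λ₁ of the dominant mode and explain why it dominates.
Eigenvalues: λₙ = 3.3n²π²/3.44².
First three modes:
  n=1: λ₁ = 3.3π²/3.44² ≈ 2.752
  n=2: λ₂ = 13.2π²/3.44² ≈ 11.009 (4× faster decay)
  n=3: λ₃ = 29.7π²/3.44² ≈ 24.771 (9× faster decay)
As t → ∞, higher modes decay exponentially faster. The n=1 mode dominates: θ ~ c₁ sin(πx/3.44) e^{-λ₁t}.
Decay rate: λ₁ = 3.3π²/3.44² ≈ 2.752.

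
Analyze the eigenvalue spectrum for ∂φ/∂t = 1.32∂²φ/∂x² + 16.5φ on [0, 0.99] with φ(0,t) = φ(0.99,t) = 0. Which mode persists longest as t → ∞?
Eigenvalues: λₙ = 1.32n²π²/0.99² - 16.5.
First three modes:
  n=1: λ₁ = 1.32π²/0.99² - 16.5 ≈ -3.208
  n=2: λ₂ = 5.28π²/0.99² - 16.5 ≈ 36.67
  n=3: λ₃ = 11.88π²/0.99² - 16.5 ≈ 103.132
Since 1.32π²/0.99² ≈ 13.292 < 16.5, λ₁ < 0.
The n=1 mode grows fastest (−λₙ is largest for n=1) → dominates.
Asymptotic: φ ~ c₁ sin(πx/0.99) e^{3.208t} (exponential growth at rate −λ₁ ≈ 3.208).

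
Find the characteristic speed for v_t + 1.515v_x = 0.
Speed = 1.515. Information travels along x - 1.515t = const (rightward).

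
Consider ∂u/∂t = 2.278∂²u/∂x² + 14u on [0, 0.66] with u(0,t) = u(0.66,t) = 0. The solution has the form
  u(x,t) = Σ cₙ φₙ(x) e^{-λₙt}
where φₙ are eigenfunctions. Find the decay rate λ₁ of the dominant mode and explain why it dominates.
Eigenvalues: λₙ = 2.278n²π²/0.66² - 14.
First three modes:
  n=1: λ₁ = 2.278π²/0.66² - 14 ≈ 37.614
  n=2: λ₂ = 9.112π²/0.66² - 14 ≈ 192.455
  n=3: λ₃ = 20.502π²/0.66² - 14 ≈ 450.524
Since 2.278π²/0.66² ≈ 51.614 > 14, all λₙ > 0.
The n=1 mode decays slowest → dominates as t → ∞.
Asymptotic: u ~ c₁ sin(πx/0.66) e^{-λ₁t} with decay rate λ₁ ≈ 37.614.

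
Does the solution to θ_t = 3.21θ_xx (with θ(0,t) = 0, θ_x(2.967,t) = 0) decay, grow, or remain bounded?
θ → 0. Heat escapes through the Dirichlet boundary.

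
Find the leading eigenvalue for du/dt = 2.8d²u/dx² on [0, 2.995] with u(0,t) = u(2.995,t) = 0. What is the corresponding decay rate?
Eigenvalues: λₙ = 2.8n²π²/2.995².
First three modes:
  n=1: λ₁ = 2.8π²/2.995² ≈ 3.081
  n=2: λ₂ = 11.2π²/2.995² ≈ 12.323 (4× faster decay)
  n=3: λ₃ = 25.2π²/2.995² ≈ 27.727 (9× faster decay)
As t → ∞, higher modes decay exponentially faster. The n=1 mode dominates: u ~ c₁ sin(πx/2.995) e^{-λ₁t}.
Decay rate: λ₁ = 2.8π²/2.995² ≈ 3.081.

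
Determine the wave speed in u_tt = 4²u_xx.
Speed = 4. Information travels along characteristics x = x₀ ± 4t.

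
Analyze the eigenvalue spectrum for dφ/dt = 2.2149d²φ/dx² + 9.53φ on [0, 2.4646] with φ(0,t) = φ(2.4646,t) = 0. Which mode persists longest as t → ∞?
Eigenvalues: λₙ = 2.2149n²π²/2.4646² - 9.53.
First three modes:
  n=1: λ₁ = 2.2149π²/2.4646² - 9.53 ≈ -5.931
  n=2: λ₂ = 8.8596π²/2.4646² - 9.53 ≈ 4.865
  n=3: λ₃ = 19.9341π²/2.4646² - 9.53 ≈ 22.859
Since 2.2149π²/2.4646² ≈ 3.599 < 9.53, λ₁ < 0.
The n=1 mode grows fastest (−λₙ is largest for n=1) → dominates.
Asymptotic: φ ~ c₁ sin(πx/2.4646) e^{5.931t} (exponential growth at rate −λ₁ ≈ 5.931).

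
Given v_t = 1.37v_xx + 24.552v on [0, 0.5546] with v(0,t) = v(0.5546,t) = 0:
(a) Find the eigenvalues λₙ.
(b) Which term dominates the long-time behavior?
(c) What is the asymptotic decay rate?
Eigenvalues: λₙ = 1.37n²π²/0.5546² - 24.552.
First three modes:
  n=1: λ₁ = 1.37π²/0.5546² - 24.552 ≈ 19.408
  n=2: λ₂ = 5.48π²/0.5546² - 24.552 ≈ 151.289
  n=3: λ₃ = 12.33π²/0.5546² - 24.552 ≈ 371.091
Since 1.37π²/0.5546² ≈ 43.96 > 24.552, all λₙ > 0.
The n=1 mode decays slowest → dominates as t → ∞.
Asymptotic: v ~ c₁ sin(πx/0.5546) e^{-λ₁t} with decay rate λ₁ ≈ 19.408.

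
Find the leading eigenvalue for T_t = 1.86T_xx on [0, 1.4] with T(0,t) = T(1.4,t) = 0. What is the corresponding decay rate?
Eigenvalues: λₙ = 1.86n²π²/1.4².
First three modes:
  n=1: λ₁ = 1.86π²/1.4² ≈ 9.366
  n=2: λ₂ = 7.44π²/1.4² ≈ 37.464 (4× faster decay)
  n=3: λ₃ = 16.74π²/1.4² ≈ 84.294 (9× faster decay)
As t → ∞, higher modes decay exponentially faster. The n=1 mode dominates: T ~ c₁ sin(πx/1.4) e^{-λ₁t}.
Decay rate: λ₁ = 1.86π²/1.4² ≈ 9.366.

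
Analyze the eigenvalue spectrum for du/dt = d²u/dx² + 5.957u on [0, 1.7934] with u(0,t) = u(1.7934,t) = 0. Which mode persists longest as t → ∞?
Eigenvalues: λₙ = n²π²/1.7934² - 5.957.
First three modes:
  n=1: λ₁ = π²/1.7934² - 5.957 ≈ -2.888
  n=2: λ₂ = 4π²/1.7934² - 5.957 ≈ 6.318
  n=3: λ₃ = 9π²/1.7934² - 5.957 ≈ 21.661
Since π²/1.7934² ≈ 3.069 < 5.957, λ₁ < 0.
The n=1 mode grows fastest (−λₙ is largest for n=1) → dominates.
Asymptotic: u ~ c₁ sin(πx/1.7934) e^{2.888t} (exponential growth at rate −λ₁ ≈ 2.888).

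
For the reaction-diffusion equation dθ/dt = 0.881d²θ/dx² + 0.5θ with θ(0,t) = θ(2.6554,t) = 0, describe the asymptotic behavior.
θ → 0. Diffusion dominates reaction (r=0.5 < κπ²/L²≈1.23); solution decays.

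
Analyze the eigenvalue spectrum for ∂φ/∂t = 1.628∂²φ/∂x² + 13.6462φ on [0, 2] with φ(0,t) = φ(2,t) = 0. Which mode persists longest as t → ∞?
Eigenvalues: λₙ = 1.628n²π²/2² - 13.6462.
First three modes:
  n=1: λ₁ = 1.628π²/2² - 13.6462 ≈ -9.629
  n=2: λ₂ = 6.512π²/2² - 13.6462 ≈ 2.422
  n=3: λ₃ = 14.652π²/2² - 13.6462 ≈ 22.506
Since 1.628π²/2² ≈ 4.017 < 13.6462, λ₁ < 0.
The n=1 mode grows fastest (−λₙ is largest for n=1) → dominates.
Asymptotic: φ ~ c₁ sin(πx/2) e^{9.629t} (exponential growth at rate −λ₁ ≈ 9.629).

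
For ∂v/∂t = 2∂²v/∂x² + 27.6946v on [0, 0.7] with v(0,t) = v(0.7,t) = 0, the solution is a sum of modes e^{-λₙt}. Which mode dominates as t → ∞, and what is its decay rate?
Eigenvalues: λₙ = 2n²π²/0.7² - 27.6946.
First three modes:
  n=1: λ₁ = 2π²/0.7² - 27.6946 ≈ 12.589
  n=2: λ₂ = 8π²/0.7² - 27.6946 ≈ 133.442
  n=3: λ₃ = 18π²/0.7² - 27.6946 ≈ 334.862
Since 2π²/0.7² ≈ 40.284 > 27.6946, all λₙ > 0.
The n=1 mode decays slowest → dominates as t → ∞.
Asymptotic: v ~ c₁ sin(πx/0.7) e^{-λ₁t} with decay rate λ₁ ≈ 12.589.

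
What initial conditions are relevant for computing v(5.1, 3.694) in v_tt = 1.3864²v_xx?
Domain of dependence: [-0.0213616, 10.2213616]. Signals travel at speed 1.3864, so data within |x - 5.1| ≤ 1.3864·3.694 = 5.1213616 can reach the point.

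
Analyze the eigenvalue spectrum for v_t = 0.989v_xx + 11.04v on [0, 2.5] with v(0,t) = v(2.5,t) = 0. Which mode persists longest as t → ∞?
Eigenvalues: λₙ = 0.989n²π²/2.5² - 11.04.
First three modes:
  n=1: λ₁ = 0.989π²/2.5² - 11.04 ≈ -9.478
  n=2: λ₂ = 3.956π²/2.5² - 11.04 ≈ -4.793
  n=3: λ₃ = 8.901π²/2.5² - 11.04 ≈ 3.016
Since 0.989π²/2.5² ≈ 1.562 < 11.04, λ₁ < 0.
The n=1 mode grows fastest (−λₙ is largest for n=1) → dominates.
Asymptotic: v ~ c₁ sin(πx/2.5) e^{9.478t} (exponential growth at rate −λ₁ ≈ 9.478).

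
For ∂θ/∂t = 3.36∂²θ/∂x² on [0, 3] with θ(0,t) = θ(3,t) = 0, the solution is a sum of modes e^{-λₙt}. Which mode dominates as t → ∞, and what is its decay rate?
Eigenvalues: λₙ = 3.36n²π²/3².
First three modes:
  n=1: λ₁ = 3.36π²/3² ≈ 3.685
  n=2: λ₂ = 13.44π²/3² ≈ 14.739 (4× faster decay)
  n=3: λ₃ = 30.24π²/3² ≈ 33.162 (9× faster decay)
As t → ∞, higher modes decay exponentially faster. The n=1 mode dominates: θ ~ c₁ sin(πx/3) e^{-λ₁t}.
Decay rate: λ₁ = 3.36π²/3² ≈ 3.685.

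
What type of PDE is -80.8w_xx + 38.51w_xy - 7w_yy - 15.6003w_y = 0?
With A = -80.8, B = 38.51, C = -7, the discriminant is -779.3799. This is an elliptic PDE.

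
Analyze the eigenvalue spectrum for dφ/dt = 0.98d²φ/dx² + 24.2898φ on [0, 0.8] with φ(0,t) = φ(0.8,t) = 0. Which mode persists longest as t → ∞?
Eigenvalues: λₙ = 0.98n²π²/0.8² - 24.2898.
First three modes:
  n=1: λ₁ = 0.98π²/0.8² - 24.2898 ≈ -9.177
  n=2: λ₂ = 3.92π²/0.8² - 24.2898 ≈ 36.162
  n=3: λ₃ = 8.82π²/0.8² - 24.2898 ≈ 111.726
Since 0.98π²/0.8² ≈ 15.113 < 24.2898, λ₁ < 0.
The n=1 mode grows fastest (−λₙ is largest for n=1) → dominates.
Asymptotic: φ ~ c₁ sin(πx/0.8) e^{9.177t} (exponential growth at rate −λ₁ ≈ 9.177).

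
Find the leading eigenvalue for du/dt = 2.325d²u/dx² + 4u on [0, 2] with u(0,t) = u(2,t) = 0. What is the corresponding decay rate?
Eigenvalues: λₙ = 2.325n²π²/2² - 4.
First three modes:
  n=1: λ₁ = 2.325π²/2² - 4 ≈ 1.737
  n=2: λ₂ = 9.3π²/2² - 4 ≈ 18.947
  n=3: λ₃ = 20.925π²/2² - 4 ≈ 47.63
Since 2.325π²/2² ≈ 5.737 > 4, all λₙ > 0.
The n=1 mode decays slowest → dominates as t → ∞.
Asymptotic: u ~ c₁ sin(πx/2) e^{-λ₁t} with decay rate λ₁ ≈ 1.737.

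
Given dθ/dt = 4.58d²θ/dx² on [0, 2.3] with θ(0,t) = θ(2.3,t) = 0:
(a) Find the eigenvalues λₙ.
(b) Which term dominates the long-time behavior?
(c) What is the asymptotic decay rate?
Eigenvalues: λₙ = 4.58n²π²/2.3².
First three modes:
  n=1: λ₁ = 4.58π²/2.3² ≈ 8.545
  n=2: λ₂ = 18.32π²/2.3² ≈ 34.18 (4× faster decay)
  n=3: λ₃ = 41.22π²/2.3² ≈ 76.905 (9× faster decay)
As t → ∞, higher modes decay exponentially faster. The n=1 mode dominates: θ ~ c₁ sin(πx/2.3) e^{-λ₁t}.
Decay rate: λ₁ = 4.58π²/2.3² ≈ 8.545.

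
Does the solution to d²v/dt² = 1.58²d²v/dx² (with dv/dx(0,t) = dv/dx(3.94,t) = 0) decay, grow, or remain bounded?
v oscillates about a mean that drifts linearly in t (generically unbounded; no decay). There is no damping, so the nonconstant modes persist as standing waves (energy conserved, no decay). But with Neumann conditions at both ends the constant mode has eigenvalue 0: the spatial mean M(t) of v satisfies M'' = 0, so M(t) = M(0) + M'(0)·t. Unless the initial velocity has zero mean (∫v_t(x,0)dx = 0), the solution grows linearly in t (unbounded, though not exponentially); if it does have zero mean, the solution stays bounded and simply oscillates.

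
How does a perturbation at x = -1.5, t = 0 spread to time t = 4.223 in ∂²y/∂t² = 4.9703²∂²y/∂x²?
Domain of influence: [-22.4895769, 19.4895769]. Data at x = -1.5 spreads outward at speed 4.9703.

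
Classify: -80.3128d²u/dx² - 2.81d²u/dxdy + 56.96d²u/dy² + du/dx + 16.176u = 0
Hyperbolic (discriminant = 18306.364452).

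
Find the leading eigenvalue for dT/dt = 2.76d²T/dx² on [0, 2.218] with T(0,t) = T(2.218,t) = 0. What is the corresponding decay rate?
Eigenvalues: λₙ = 2.76n²π²/2.218².
First three modes:
  n=1: λ₁ = 2.76π²/2.218² ≈ 5.537
  n=2: λ₂ = 11.04π²/2.218² ≈ 22.149 (4× faster decay)
  n=3: λ₃ = 24.84π²/2.218² ≈ 49.834 (9× faster decay)
As t → ∞, higher modes decay exponentially faster. The n=1 mode dominates: T ~ c₁ sin(πx/2.218) e^{-λ₁t}.
Decay rate: λ₁ = 2.76π²/2.218² ≈ 5.537.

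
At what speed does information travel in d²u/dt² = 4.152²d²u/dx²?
Speed = 4.152. Information travels along characteristics x = x₀ ± 4.152t.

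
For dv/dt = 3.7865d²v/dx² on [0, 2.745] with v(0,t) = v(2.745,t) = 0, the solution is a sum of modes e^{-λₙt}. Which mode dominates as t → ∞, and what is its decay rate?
Eigenvalues: λₙ = 3.7865n²π²/2.745².
First three modes:
  n=1: λ₁ = 3.7865π²/2.745² ≈ 4.96
  n=2: λ₂ = 15.146π²/2.745² ≈ 19.839 (4× faster decay)
  n=3: λ₃ = 34.0785π²/2.745² ≈ 44.637 (9× faster decay)
As t → ∞, higher modes decay exponentially faster. The n=1 mode dominates: v ~ c₁ sin(πx/2.745) e^{-λ₁t}.
Decay rate: λ₁ = 3.7865π²/2.745² ≈ 4.96.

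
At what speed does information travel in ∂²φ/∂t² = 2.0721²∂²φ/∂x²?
Speed = 2.0721. Information travels along characteristics x = x₀ ± 2.0721t.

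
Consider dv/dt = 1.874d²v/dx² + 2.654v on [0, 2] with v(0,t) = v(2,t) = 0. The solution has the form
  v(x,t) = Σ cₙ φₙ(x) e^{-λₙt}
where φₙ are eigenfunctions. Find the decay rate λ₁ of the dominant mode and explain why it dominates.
Eigenvalues: λₙ = 1.874n²π²/2² - 2.654.
First three modes:
  n=1: λ₁ = 1.874π²/2² - 2.654 ≈ 1.97
  n=2: λ₂ = 7.496π²/2² - 2.654 ≈ 15.842
  n=3: λ₃ = 16.866π²/2² - 2.654 ≈ 38.961
Since 1.874π²/2² ≈ 4.624 > 2.654, all λₙ > 0.
The n=1 mode decays slowest → dominates as t → ∞.
Asymptotic: v ~ c₁ sin(πx/2) e^{-λ₁t} with decay rate λ₁ ≈ 1.97.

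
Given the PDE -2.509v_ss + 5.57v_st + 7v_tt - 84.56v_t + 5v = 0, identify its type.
The second-order coefficients are A = -2.509, B = 5.57, C = 7. Since B² - 4AC = 101.2769 > 0, this is a hyperbolic PDE.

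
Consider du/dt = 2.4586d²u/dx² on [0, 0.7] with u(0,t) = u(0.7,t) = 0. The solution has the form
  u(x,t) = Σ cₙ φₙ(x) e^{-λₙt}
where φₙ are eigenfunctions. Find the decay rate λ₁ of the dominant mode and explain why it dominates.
Eigenvalues: λₙ = 2.4586n²π²/0.7².
First three modes:
  n=1: λ₁ = 2.4586π²/0.7² ≈ 49.521
  n=2: λ₂ = 9.8344π²/0.7² ≈ 198.085 (4× faster decay)
  n=3: λ₃ = 22.1274π²/0.7² ≈ 445.691 (9× faster decay)
As t → ∞, higher modes decay exponentially faster. The n=1 mode dominates: u ~ c₁ sin(πx/0.7) e^{-λ₁t}.
Decay rate: λ₁ = 2.4586π²/0.7² ≈ 49.521.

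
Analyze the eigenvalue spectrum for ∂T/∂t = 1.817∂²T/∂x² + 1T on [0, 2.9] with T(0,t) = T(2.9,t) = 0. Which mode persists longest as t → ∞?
Eigenvalues: λₙ = 1.817n²π²/2.9² - 1.
First three modes:
  n=1: λ₁ = 1.817π²/2.9² - 1 ≈ 1.132
  n=2: λ₂ = 7.268π²/2.9² - 1 ≈ 7.529
  n=3: λ₃ = 16.353π²/2.9² - 1 ≈ 18.191
Since 1.817π²/2.9² ≈ 2.132 > 1, all λₙ > 0.
The n=1 mode decays slowest → dominates as t → ∞.
Asymptotic: T ~ c₁ sin(πx/2.9) e^{-λ₁t} with decay rate λ₁ ≈ 1.132.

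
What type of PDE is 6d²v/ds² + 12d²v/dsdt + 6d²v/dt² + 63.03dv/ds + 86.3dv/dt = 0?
With A = 6, B = 12, C = 6, the discriminant is 0. This is a parabolic PDE.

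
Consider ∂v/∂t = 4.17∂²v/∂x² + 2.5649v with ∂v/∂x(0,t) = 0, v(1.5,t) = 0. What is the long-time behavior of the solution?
As t → ∞, v → 0. Diffusion dominates reaction (r=2.5649 < κπ²/(4L²)≈4.57); solution decays.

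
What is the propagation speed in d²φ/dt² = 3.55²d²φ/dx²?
Speed = 3.55. Information travels along characteristics x = x₀ ± 3.55t.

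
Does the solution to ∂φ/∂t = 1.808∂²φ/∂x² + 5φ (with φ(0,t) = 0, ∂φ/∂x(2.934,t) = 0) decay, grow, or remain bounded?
φ grows unboundedly. Reaction dominates diffusion (r=5 > κπ²/(4L²)≈0.52); solution grows exponentially.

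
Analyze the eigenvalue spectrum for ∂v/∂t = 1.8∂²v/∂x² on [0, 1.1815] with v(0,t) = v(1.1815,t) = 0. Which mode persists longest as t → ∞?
Eigenvalues: λₙ = 1.8n²π²/1.1815².
First three modes:
  n=1: λ₁ = 1.8π²/1.1815² ≈ 12.726
  n=2: λ₂ = 7.2π²/1.1815² ≈ 50.906 (4× faster decay)
  n=3: λ₃ = 16.2π²/1.1815² ≈ 114.537 (9× faster decay)
As t → ∞, higher modes decay exponentially faster. The n=1 mode dominates: v ~ c₁ sin(πx/1.1815) e^{-λ₁t}.
Decay rate: λ₁ = 1.8π²/1.1815² ≈ 12.726.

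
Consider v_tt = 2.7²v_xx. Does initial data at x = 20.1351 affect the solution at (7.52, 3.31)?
No. The domain of dependence is [-1.417, 16.457], and 20.1351 is outside this interval.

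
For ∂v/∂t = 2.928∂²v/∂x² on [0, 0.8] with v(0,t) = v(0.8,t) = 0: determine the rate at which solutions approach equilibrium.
Eigenvalues: λₙ = 2.928n²π²/0.8².
First three modes:
  n=1: λ₁ = 2.928π²/0.8² ≈ 45.153
  n=2: λ₂ = 11.712π²/0.8² ≈ 180.614 (4× faster decay)
  n=3: λ₃ = 26.352π²/0.8² ≈ 406.381 (9× faster decay)
As t → ∞, higher modes decay exponentially faster. The n=1 mode dominates: v ~ c₁ sin(πx/0.8) e^{-λ₁t}.
Decay rate: λ₁ = 2.928π²/0.8² ≈ 45.153.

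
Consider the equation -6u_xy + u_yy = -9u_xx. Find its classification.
Rewriting in standard form: 9u_xx - 6u_xy + u_yy = 0. Parabolic. (A = 9, B = -6, C = 1 gives B² - 4AC = 0.)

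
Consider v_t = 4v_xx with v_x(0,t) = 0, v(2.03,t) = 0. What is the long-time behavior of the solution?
As t → ∞, v → 0. Heat escapes through the Dirichlet boundary.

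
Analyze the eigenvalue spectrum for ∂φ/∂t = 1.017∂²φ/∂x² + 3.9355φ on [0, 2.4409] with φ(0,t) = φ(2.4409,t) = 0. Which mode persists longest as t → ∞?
Eigenvalues: λₙ = 1.017n²π²/2.4409² - 3.9355.
First three modes:
  n=1: λ₁ = 1.017π²/2.4409² - 3.9355 ≈ -2.251
  n=2: λ₂ = 4.068π²/2.4409² - 3.9355 ≈ 2.803
  n=3: λ₃ = 9.153π²/2.4409² - 3.9355 ≈ 11.227
Since 1.017π²/2.4409² ≈ 1.685 < 3.9355, λ₁ < 0.
The n=1 mode grows fastest (−λₙ is largest for n=1) → dominates.
Asymptotic: φ ~ c₁ sin(πx/2.4409) e^{2.251t} (exponential growth at rate −λ₁ ≈ 2.251).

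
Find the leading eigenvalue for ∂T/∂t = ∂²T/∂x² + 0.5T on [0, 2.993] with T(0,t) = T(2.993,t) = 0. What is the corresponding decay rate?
Eigenvalues: λₙ = n²π²/2.993² - 0.5.
First three modes:
  n=1: λ₁ = π²/2.993² - 0.5 ≈ 0.602
  n=2: λ₂ = 4π²/2.993² - 0.5 ≈ 3.907
  n=3: λ₃ = 9π²/2.993² - 0.5 ≈ 9.416
Since π²/2.993² ≈ 1.102 > 0.5, all λₙ > 0.
The n=1 mode decays slowest → dominates as t → ∞.
Asymptotic: T ~ c₁ sin(πx/2.993) e^{-λ₁t} with decay rate λ₁ ≈ 0.602.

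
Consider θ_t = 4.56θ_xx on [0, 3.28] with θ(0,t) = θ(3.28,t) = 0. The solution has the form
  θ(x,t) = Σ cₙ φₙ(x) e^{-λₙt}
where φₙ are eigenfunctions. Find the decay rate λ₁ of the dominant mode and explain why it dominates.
Eigenvalues: λₙ = 4.56n²π²/3.28².
First three modes:
  n=1: λ₁ = 4.56π²/3.28² ≈ 4.183
  n=2: λ₂ = 18.24π²/3.28² ≈ 16.733 (4× faster decay)
  n=3: λ₃ = 41.04π²/3.28² ≈ 37.65 (9× faster decay)
As t → ∞, higher modes decay exponentially faster. The n=1 mode dominates: θ ~ c₁ sin(πx/3.28) e^{-λ₁t}.
Decay rate: λ₁ = 4.56π²/3.28² ≈ 4.183.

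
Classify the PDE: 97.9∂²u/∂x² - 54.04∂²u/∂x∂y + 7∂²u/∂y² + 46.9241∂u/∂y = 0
A = 97.9, B = -54.04, C = 7. Discriminant B² - 4AC = 179.1216. Since 179.1216 > 0, hyperbolic.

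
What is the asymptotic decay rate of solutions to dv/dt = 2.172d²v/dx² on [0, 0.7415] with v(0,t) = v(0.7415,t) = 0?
Eigenvalues: λₙ = 2.172n²π²/0.7415².
First three modes:
  n=1: λ₁ = 2.172π²/0.7415² ≈ 38.989
  n=2: λ₂ = 8.688π²/0.7415² ≈ 155.954 (4× faster decay)
  n=3: λ₃ = 19.548π²/0.7415² ≈ 350.897 (9× faster decay)
As t → ∞, higher modes decay exponentially faster. The n=1 mode dominates: v ~ c₁ sin(πx/0.7415) e^{-λ₁t}.
Decay rate: λ₁ = 2.172π²/0.7415² ≈ 38.989.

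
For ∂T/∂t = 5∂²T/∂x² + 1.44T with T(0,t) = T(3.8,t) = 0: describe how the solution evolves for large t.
T → 0. Diffusion dominates reaction (r=1.44 < κπ²/L²≈3.42); solution decays.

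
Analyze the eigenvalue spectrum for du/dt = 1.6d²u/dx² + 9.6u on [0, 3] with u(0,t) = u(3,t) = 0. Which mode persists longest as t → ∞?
Eigenvalues: λₙ = 1.6n²π²/3² - 9.6.
First three modes:
  n=1: λ₁ = 1.6π²/3² - 9.6 ≈ -7.845
  n=2: λ₂ = 6.4π²/3² - 9.6 ≈ -2.582
  n=3: λ₃ = 14.4π²/3² - 9.6 ≈ 6.191
Since 1.6π²/3² ≈ 1.755 < 9.6, λ₁ < 0.
The n=1 mode grows fastest (−λₙ is largest for n=1) → dominates.
Asymptotic: u ~ c₁ sin(πx/3) e^{7.845t} (exponential growth at rate −λ₁ ≈ 7.845).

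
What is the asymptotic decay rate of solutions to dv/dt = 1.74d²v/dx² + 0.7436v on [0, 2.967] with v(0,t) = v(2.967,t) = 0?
Eigenvalues: λₙ = 1.74n²π²/2.967² - 0.7436.
First three modes:
  n=1: λ₁ = 1.74π²/2.967² - 0.7436 ≈ 1.207
  n=2: λ₂ = 6.96π²/2.967² - 0.7436 ≈ 7.06
  n=3: λ₃ = 15.66π²/2.967² - 0.7436 ≈ 16.814
Since 1.74π²/2.967² ≈ 1.951 > 0.7436, all λₙ > 0.
The n=1 mode decays slowest → dominates as t → ∞.
Asymptotic: v ~ c₁ sin(πx/2.967) e^{-λ₁t} with decay rate λ₁ ≈ 1.207.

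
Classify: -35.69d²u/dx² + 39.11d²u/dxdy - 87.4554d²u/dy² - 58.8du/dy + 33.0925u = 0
Elliptic (discriminant = -10955.540804).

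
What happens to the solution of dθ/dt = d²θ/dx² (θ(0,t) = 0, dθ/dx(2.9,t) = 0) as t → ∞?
θ → 0. Heat escapes through the Dirichlet boundary.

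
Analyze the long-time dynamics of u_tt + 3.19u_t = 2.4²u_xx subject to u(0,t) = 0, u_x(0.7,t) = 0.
Long-time behavior: u → 0. Damping (γ=3.19) dissipates energy; oscillations decay exponentially.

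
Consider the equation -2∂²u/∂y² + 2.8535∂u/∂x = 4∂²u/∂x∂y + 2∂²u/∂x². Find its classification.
Rewriting in standard form: -2∂²u/∂x² - 4∂²u/∂x∂y - 2∂²u/∂y² + 2.8535∂u/∂x = 0. Parabolic. (A = -2, B = -4, C = -2 gives B² - 4AC = 0.)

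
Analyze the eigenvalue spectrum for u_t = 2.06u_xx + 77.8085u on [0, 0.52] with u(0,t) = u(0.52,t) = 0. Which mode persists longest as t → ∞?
Eigenvalues: λₙ = 2.06n²π²/0.52² - 77.8085.
First three modes:
  n=1: λ₁ = 2.06π²/0.52² - 77.8085 ≈ -2.618
  n=2: λ₂ = 8.24π²/0.52² - 77.8085 ≈ 222.952
  n=3: λ₃ = 18.54π²/0.52² - 77.8085 ≈ 598.902
Since 2.06π²/0.52² ≈ 75.19 < 77.8085, λ₁ < 0.
The n=1 mode grows fastest (−λₙ is largest for n=1) → dominates.
Asymptotic: u ~ c₁ sin(πx/0.52) e^{2.618t} (exponential growth at rate −λ₁ ≈ 2.618).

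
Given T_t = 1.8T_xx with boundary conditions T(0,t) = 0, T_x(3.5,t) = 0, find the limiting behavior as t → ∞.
T → 0. Heat escapes through the Dirichlet boundary.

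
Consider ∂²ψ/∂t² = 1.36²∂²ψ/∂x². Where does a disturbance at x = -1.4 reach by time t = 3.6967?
Domain of influence: [-6.427512, 3.627512]. Data at x = -1.4 spreads outward at speed 1.36.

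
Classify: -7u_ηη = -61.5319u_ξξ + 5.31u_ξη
Rewriting in standard form: 61.5319u_ξξ - 5.31u_ξη - 7u_ηη = 0. Hyperbolic (discriminant = 1751.0893).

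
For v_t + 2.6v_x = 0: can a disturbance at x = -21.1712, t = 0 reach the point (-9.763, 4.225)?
No. Only data at x = -20.748 affects (-9.763, 4.225). Advection has one-way propagation along characteristics.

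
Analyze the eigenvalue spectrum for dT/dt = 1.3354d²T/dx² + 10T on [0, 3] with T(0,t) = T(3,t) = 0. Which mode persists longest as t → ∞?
Eigenvalues: λₙ = 1.3354n²π²/3² - 10.
First three modes:
  n=1: λ₁ = 1.3354π²/3² - 10 ≈ -8.536
  n=2: λ₂ = 5.3416π²/3² - 10 ≈ -4.142
  n=3: λ₃ = 12.0186π²/3² - 10 ≈ 3.18
Since 1.3354π²/3² ≈ 1.464 < 10, λ₁ < 0.
The n=1 mode grows fastest (−λₙ is largest for n=1) → dominates.
Asymptotic: T ~ c₁ sin(πx/3) e^{8.536t} (exponential growth at rate −λ₁ ≈ 8.536).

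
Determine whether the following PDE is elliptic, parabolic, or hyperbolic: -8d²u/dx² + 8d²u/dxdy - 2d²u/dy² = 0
Coefficients: A = -8, B = 8, C = -2. B² - 4AC = 0, which is zero, so the equation is parabolic.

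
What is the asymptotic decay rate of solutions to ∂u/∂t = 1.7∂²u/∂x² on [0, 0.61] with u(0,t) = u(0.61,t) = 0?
Eigenvalues: λₙ = 1.7n²π²/0.61².
First three modes:
  n=1: λ₁ = 1.7π²/0.61² ≈ 45.091
  n=2: λ₂ = 6.8π²/0.61² ≈ 180.364 (4× faster decay)
  n=3: λ₃ = 15.3π²/0.61² ≈ 405.818 (9× faster decay)
As t → ∞, higher modes decay exponentially faster. The n=1 mode dominates: u ~ c₁ sin(πx/0.61) e^{-λ₁t}.
Decay rate: λ₁ = 1.7π²/0.61² ≈ 45.091.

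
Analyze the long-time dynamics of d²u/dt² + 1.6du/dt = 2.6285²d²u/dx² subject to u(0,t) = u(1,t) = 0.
Long-time behavior: u → 0. Damping (γ=1.6) dissipates energy; oscillations decay exponentially.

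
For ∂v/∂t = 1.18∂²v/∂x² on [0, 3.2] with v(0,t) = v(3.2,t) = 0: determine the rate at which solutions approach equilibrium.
Eigenvalues: λₙ = 1.18n²π²/3.2².
First three modes:
  n=1: λ₁ = 1.18π²/3.2² ≈ 1.137
  n=2: λ₂ = 4.72π²/3.2² ≈ 4.549 (4× faster decay)
  n=3: λ₃ = 10.62π²/3.2² ≈ 10.236 (9× faster decay)
As t → ∞, higher modes decay exponentially faster. The n=1 mode dominates: v ~ c₁ sin(πx/3.2) e^{-λ₁t}.
Decay rate: λ₁ = 1.18π²/3.2² ≈ 1.137.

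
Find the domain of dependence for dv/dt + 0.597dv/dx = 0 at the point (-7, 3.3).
A single point: x = -8.9701. The characteristic through (-7, 3.3) is x - 0.597t = const, so x = -7 - 0.597·3.3 = -8.9701.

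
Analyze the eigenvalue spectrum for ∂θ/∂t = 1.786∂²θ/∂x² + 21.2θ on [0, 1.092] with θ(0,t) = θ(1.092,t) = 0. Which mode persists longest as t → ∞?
Eigenvalues: λₙ = 1.786n²π²/1.092² - 21.2.
First three modes:
  n=1: λ₁ = 1.786π²/1.092² - 21.2 ≈ -6.418
  n=2: λ₂ = 7.144π²/1.092² - 21.2 ≈ 37.928
  n=3: λ₃ = 16.074π²/1.092² - 21.2 ≈ 111.839
Since 1.786π²/1.092² ≈ 14.782 < 21.2, λ₁ < 0.
The n=1 mode grows fastest (−λₙ is largest for n=1) → dominates.
Asymptotic: θ ~ c₁ sin(πx/1.092) e^{6.418t} (exponential growth at rate −λ₁ ≈ 6.418).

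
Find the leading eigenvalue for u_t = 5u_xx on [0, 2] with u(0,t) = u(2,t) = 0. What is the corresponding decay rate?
Eigenvalues: λₙ = 5n²π²/2².
First three modes:
  n=1: λ₁ = 5π²/2² ≈ 12.337
  n=2: λ₂ = 20π²/2² ≈ 49.348 (4× faster decay)
  n=3: λ₃ = 45π²/2² ≈ 111.033 (9× faster decay)
As t → ∞, higher modes decay exponentially faster. The n=1 mode dominates: u ~ c₁ sin(πx/2) e^{-λ₁t}.
Decay rate: λ₁ = 5π²/2² ≈ 12.337.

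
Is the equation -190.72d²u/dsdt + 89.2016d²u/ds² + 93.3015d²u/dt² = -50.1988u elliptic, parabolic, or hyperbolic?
Rewriting in standard form: 89.2016d²u/ds² - 190.72d²u/dsdt + 93.3015d²u/dt² + 50.1988u = 0. Computing B² - 4AC with A = 89.2016, B = -190.72, C = 93.3015: discriminant = 3083.5460704 (positive). Answer: hyperbolic.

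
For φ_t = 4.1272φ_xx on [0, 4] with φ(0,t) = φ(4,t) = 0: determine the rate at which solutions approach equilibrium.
Eigenvalues: λₙ = 4.1272n²π²/4².
First three modes:
  n=1: λ₁ = 4.1272π²/4² ≈ 2.546
  n=2: λ₂ = 16.5088π²/4² ≈ 10.183 (4× faster decay)
  n=3: λ₃ = 37.1448π²/4² ≈ 22.913 (9× faster decay)
As t → ∞, higher modes decay exponentially faster. The n=1 mode dominates: φ ~ c₁ sin(πx/4) e^{-λ₁t}.
Decay rate: λ₁ = 4.1272π²/4² ≈ 2.546.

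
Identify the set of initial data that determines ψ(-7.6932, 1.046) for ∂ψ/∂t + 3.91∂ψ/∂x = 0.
A single point: x = -11.78306. The characteristic through (-7.6932, 1.046) is x - 3.91t = const, so x = -7.6932 - 3.91·1.046 = -11.78306.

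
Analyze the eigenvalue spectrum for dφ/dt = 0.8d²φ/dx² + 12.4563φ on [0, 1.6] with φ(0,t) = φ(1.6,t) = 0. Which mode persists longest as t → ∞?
Eigenvalues: λₙ = 0.8n²π²/1.6² - 12.4563.
First three modes:
  n=1: λ₁ = 0.8π²/1.6² - 12.4563 ≈ -9.372
  n=2: λ₂ = 3.2π²/1.6² - 12.4563 ≈ -0.119
  n=3: λ₃ = 7.2π²/1.6² - 12.4563 ≈ 15.302
Since 0.8π²/1.6² ≈ 3.084 < 12.4563, λ₁ < 0.
The n=1 mode grows fastest (−λₙ is largest for n=1) → dominates.
Asymptotic: φ ~ c₁ sin(πx/1.6) e^{9.372t} (exponential growth at rate −λ₁ ≈ 9.372).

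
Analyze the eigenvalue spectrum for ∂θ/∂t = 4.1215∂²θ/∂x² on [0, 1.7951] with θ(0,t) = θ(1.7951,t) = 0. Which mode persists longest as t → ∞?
Eigenvalues: λₙ = 4.1215n²π²/1.7951².
First three modes:
  n=1: λ₁ = 4.1215π²/1.7951² ≈ 12.623
  n=2: λ₂ = 16.486π²/1.7951² ≈ 50.494 (4× faster decay)
  n=3: λ₃ = 37.0935π²/1.7951² ≈ 113.611 (9× faster decay)
As t → ∞, higher modes decay exponentially faster. The n=1 mode dominates: θ ~ c₁ sin(πx/1.7951) e^{-λ₁t}.
Decay rate: λ₁ = 4.1215π²/1.7951² ≈ 12.623.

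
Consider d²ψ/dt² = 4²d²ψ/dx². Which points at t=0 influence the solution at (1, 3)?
Domain of dependence: [-11, 13]. Signals travel at speed 4, so data within |x - 1| ≤ 4·3 = 12 can reach the point.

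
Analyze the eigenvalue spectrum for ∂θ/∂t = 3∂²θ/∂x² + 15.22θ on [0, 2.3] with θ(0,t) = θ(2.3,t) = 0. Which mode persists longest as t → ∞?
Eigenvalues: λₙ = 3n²π²/2.3² - 15.22.
First three modes:
  n=1: λ₁ = 3π²/2.3² - 15.22 ≈ -9.623
  n=2: λ₂ = 12π²/2.3² - 15.22 ≈ 7.169
  n=3: λ₃ = 27π²/2.3² - 15.22 ≈ 35.154
Since 3π²/2.3² ≈ 5.597 < 15.22, λ₁ < 0.
The n=1 mode grows fastest (−λₙ is largest for n=1) → dominates.
Asymptotic: θ ~ c₁ sin(πx/2.3) e^{9.623t} (exponential growth at rate −λ₁ ≈ 9.623).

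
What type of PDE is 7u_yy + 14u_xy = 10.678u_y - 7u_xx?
Rewriting in standard form: 7u_xx + 14u_xy + 7u_yy - 10.678u_y = 0. With A = 7, B = 14, C = 7, the discriminant is 0. This is a parabolic PDE.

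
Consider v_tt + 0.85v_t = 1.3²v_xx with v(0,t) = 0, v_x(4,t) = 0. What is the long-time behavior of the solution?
As t → ∞, v → 0. Damping (γ=0.85) dissipates energy; oscillations decay exponentially.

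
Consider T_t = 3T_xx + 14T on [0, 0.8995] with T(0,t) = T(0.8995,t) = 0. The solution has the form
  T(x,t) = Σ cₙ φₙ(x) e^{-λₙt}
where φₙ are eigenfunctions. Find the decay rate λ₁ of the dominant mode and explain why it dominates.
Eigenvalues: λₙ = 3n²π²/0.8995² - 14.
First three modes:
  n=1: λ₁ = 3π²/0.8995² - 14 ≈ 22.595
  n=2: λ₂ = 12π²/0.8995² - 14 ≈ 132.379
  n=3: λ₃ = 27π²/0.8995² - 14 ≈ 315.353
Since 3π²/0.8995² ≈ 36.595 > 14, all λₙ > 0.
The n=1 mode decays slowest → dominates as t → ∞.
Asymptotic: T ~ c₁ sin(πx/0.8995) e^{-λ₁t} with decay rate λ₁ ≈ 22.595.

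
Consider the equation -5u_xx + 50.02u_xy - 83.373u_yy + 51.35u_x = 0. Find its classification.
Hyperbolic. (A = -5, B = 50.02, C = -83.373 gives B² - 4AC = 834.5404.)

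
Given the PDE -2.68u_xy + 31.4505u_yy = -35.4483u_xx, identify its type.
Rewriting in standard form: 35.4483u_xx - 2.68u_xy + 31.4505u_yy = 0. The second-order coefficients are A = 35.4483, B = -2.68, C = 31.4505. Since B² - 4AC = -4452.2846366 < 0, this is an elliptic PDE.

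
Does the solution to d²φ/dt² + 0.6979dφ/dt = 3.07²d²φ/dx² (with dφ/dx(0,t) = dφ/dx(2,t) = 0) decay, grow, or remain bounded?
φ → constant (steady state). Damping (γ=0.6979) dissipates the nonconstant modes; with Neumann BCs the spatial average obeys M''+γM'=0 and tends to a finite limit.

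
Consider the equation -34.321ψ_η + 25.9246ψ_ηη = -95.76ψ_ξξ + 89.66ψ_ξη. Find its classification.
Rewriting in standard form: 95.76ψ_ξξ - 89.66ψ_ξη + 25.9246ψ_ηη - 34.321ψ_η = 0. Elliptic. (A = 95.76, B = -89.66, C = 25.9246 gives B² - 4AC = -1891.243184.)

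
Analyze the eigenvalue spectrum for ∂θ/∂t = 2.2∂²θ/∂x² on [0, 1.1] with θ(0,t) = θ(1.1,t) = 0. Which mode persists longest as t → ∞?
Eigenvalues: λₙ = 2.2n²π²/1.1².
First three modes:
  n=1: λ₁ = 2.2π²/1.1² ≈ 17.945
  n=2: λ₂ = 8.8π²/1.1² ≈ 71.779 (4× faster decay)
  n=3: λ₃ = 19.8π²/1.1² ≈ 161.503 (9× faster decay)
As t → ∞, higher modes decay exponentially faster. The n=1 mode dominates: θ ~ c₁ sin(πx/1.1) e^{-λ₁t}.
Decay rate: λ₁ = 2.2π²/1.1² ≈ 17.945.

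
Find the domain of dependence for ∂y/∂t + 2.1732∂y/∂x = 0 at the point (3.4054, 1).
A single point: x = 1.2322. The characteristic through (3.4054, 1) is x - 2.1732t = const, so x = 3.4054 - 2.1732·1 = 1.2322.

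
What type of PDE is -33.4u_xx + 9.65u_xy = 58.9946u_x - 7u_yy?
Rewriting in standard form: -33.4u_xx + 9.65u_xy + 7u_yy - 58.9946u_x = 0. With A = -33.4, B = 9.65, C = 7, the discriminant is 1028.3225. This is a hyperbolic PDE.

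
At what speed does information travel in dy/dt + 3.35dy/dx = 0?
Speed = 3.35. Information travels along x - 3.35t = const (rightward).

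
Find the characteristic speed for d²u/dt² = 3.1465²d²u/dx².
Speed = 3.1465. Information travels along characteristics x = x₀ ± 3.1465t.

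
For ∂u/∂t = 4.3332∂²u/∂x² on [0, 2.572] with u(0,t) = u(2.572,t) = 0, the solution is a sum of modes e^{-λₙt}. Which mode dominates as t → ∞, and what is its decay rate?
Eigenvalues: λₙ = 4.3332n²π²/2.572².
First three modes:
  n=1: λ₁ = 4.3332π²/2.572² ≈ 6.465
  n=2: λ₂ = 17.3328π²/2.572² ≈ 25.86 (4× faster decay)
  n=3: λ₃ = 38.9988π²/2.572² ≈ 58.185 (9× faster decay)
As t → ∞, higher modes decay exponentially faster. The n=1 mode dominates: u ~ c₁ sin(πx/2.572) e^{-λ₁t}.
Decay rate: λ₁ = 4.3332π²/2.572² ≈ 6.465.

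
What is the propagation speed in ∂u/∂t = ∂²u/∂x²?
Infinite. The heat equation is parabolic, not hyperbolic, so disturbances propagate instantly.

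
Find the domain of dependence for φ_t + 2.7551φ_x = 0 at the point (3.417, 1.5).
A single point: x = -0.71565. The characteristic through (3.417, 1.5) is x - 2.7551t = const, so x = 3.417 - 2.7551·1.5 = -0.71565.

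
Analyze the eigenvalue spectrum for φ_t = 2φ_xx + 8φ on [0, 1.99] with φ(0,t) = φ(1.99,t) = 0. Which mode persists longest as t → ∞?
Eigenvalues: λₙ = 2n²π²/1.99² - 8.
First three modes:
  n=1: λ₁ = 2π²/1.99² - 8 ≈ -3.015
  n=2: λ₂ = 8π²/1.99² - 8 ≈ 11.938
  n=3: λ₃ = 18π²/1.99² - 8 ≈ 36.861
Since 2π²/1.99² ≈ 4.985 < 8, λ₁ < 0.
The n=1 mode grows fastest (−λₙ is largest for n=1) → dominates.
Asymptotic: φ ~ c₁ sin(πx/1.99) e^{3.015t} (exponential growth at rate −λ₁ ≈ 3.015).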